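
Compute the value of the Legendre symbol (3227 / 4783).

1

(3227 / 4783)
  = -(4783 / 3227)    [QR: both ≡ 3 mod 4, sign flips]
  = -(1556 / 3227)    [4783 ≡ 1556 mod 3227]
  = -(389 / 3227)    [3227 ≡ 3 mod 8 ⇒ (2 / 3227)^2 = +1]
  = -(3227 / 389)    [QR: 389 ≡ 1 mod 4, sign kept]
  = -(115 / 389)    [3227 ≡ 115 mod 389]
  = -(389 / 115)    [QR: 389 ≡ 1 mod 4, sign kept]
  = -(44 / 115)    [389 ≡ 44 mod 115]
  = -(11 / 115)    [115 ≡ 3 mod 8 ⇒ (2 / 115)^2 = +1]
  = (115 / 11)    [QR: both ≡ 3 mod 4, sign flips]
  = (5 / 11)    [115 ≡ 5 mod 11]
  = (11 / 5)    [QR: 5 ≡ 1 mod 4, sign kept]
  = (1 / 5)    [11 ≡ 1 mod 5]
  = 1    [(1 / 5) = 1]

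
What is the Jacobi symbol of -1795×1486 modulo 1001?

By multiplicativity, (-1795·1486/1001) = (-1795/1001)·(1486/1001).
First factor (-1795/1001):
Reduce the numerator: -1795 ≡ 207 (mod 1001), so (-1795/1001) = (207/1001).
1001 ≡ 1 (mod 4), so quadratic reciprocity gives (207/1001) = (1001/207). Reduce: 1001 ≡ 173 (mod 207). Now have (173/207).
173 ≡ 1 (mod 4), so quadratic reciprocity gives (173/207) = (207/173). Reduce: 207 ≡ 34 (mod 173). Now have (34/173).
Factor out 2: 34 = 2·17. Since 173 ≡ 5 (mod 8), (2/173) = -1. Now have -(17/173).
17 ≡ 1 (mod 4), so quadratic reciprocity gives (17/173) = (173/17). Reduce: 173 ≡ 3 (mod 17). Now have -(3/17).
17 ≡ 1 (mod 4), so quadratic reciprocity gives (3/17) = (17/3). Reduce: 17 ≡ 2 (mod 3). Now have -(2/3).
Factor out 2: 2 = 2. Since 3 ≡ 3 (mod 8), (2/3) = -1. Now have (1/3).
(1/3) = 1. Collecting the sign factors: 1.
Second factor (1486/1001):
Reduce the numerator: 1486 ≡ 485 (mod 1001), so (1486/1001) = (485/1001).
485 ≡ 1 (mod 4), so quadratic reciprocity gives (485/1001) = (1001/485). Reduce: 1001 ≡ 31 (mod 485). Now have (31/485).
485 ≡ 1 (mod 4), so quadratic reciprocity gives (31/485) = (485/31). Reduce: 485 ≡ 20 (mod 31). Now have (20/31).
Factor out 2: 20 = 2^2·5. Since 31 ≡ 7 (mod 8), (2/31) = +1, and (2/31)^2 = +1. Now have (5/31).
5 ≡ 1 (mod 4), so quadratic reciprocity gives (5/31) = (31/5). Reduce: 31 ≡ 1 (mod 5). Now have (1/5).
(1/5) = 1. Collecting the sign factors: 1.
Product: (1)·(1) = 1.

1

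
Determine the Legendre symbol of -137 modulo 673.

(-137 / 673)
  = (536 / 673)    [-137 ≡ 536 mod 673]
  = (67 / 673)    [673 ≡ 1 mod 8 ⇒ (2 / 673)^3 = +1]
  = (673 / 67)    [QR: 673 ≡ 1 mod 4, sign kept]
  = (3 / 67)    [673 ≡ 3 mod 67]
  = -(67 / 3)    [QR: both ≡ 3 mod 4, sign flips]
  = -(1 / 3)    [67 ≡ 1 mod 3]
  = -1    [(1 / 3) = 1]

-1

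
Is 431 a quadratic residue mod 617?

(431/617)
  = (617/431)    [QR: 617 ≡ 1 mod 4, sign kept]
  = (186/431)    [617 ≡ 186 mod 431]
  = (93/431)    [431 ≡ 7 mod 8 ⇒ (2/431) = +1]
  = (431/93)    [QR: 93 ≡ 1 mod 4, sign kept]
  = (59/93)    [431 ≡ 59 mod 93]
  = (93/59)    [QR: 93 ≡ 1 mod 4, sign kept]
  = (34/59)    [93 ≡ 34 mod 59]
  = -(17/59)    [59 ≡ 3 mod 8 ⇒ (2/59) = -1]
  = -(59/17)    [QR: 17 ≡ 1 mod 4, sign kept]
  = -(8/17)    [59 ≡ 8 mod 17]
  = -(1/17)    [17 ≡ 1 mod 8 ⇒ (2/17)^3 = +1]
  = -1    [(1/17) = 1]
(431/617) = -1, and 617 is prime, so 431 is not a quadratic residue mod 617.

no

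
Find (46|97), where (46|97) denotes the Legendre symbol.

(46|97)
  = (23|97)    [97 ≡ 1 mod 8 ⇒ (2|97) = +1]
  = (97|23)    [QR: 97 ≡ 1 mod 4, sign kept]
  = (5|23)    [97 ≡ 5 mod 23]
  = (23|5)    [QR: 5 ≡ 1 mod 4, sign kept]
  = (3|5)    [23 ≡ 3 mod 5]
  = (5|3)    [QR: 5 ≡ 1 mod 4, sign kept]
  = (2|3)    [5 ≡ 2 mod 3]
  = -(1|3)    [3 ≡ 3 mod 8 ⇒ (2|3) = -1]
  = -1    [(1|3) = 1]

-1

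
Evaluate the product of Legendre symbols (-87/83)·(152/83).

-1

By multiplicativity, (-87·152/83) = (-87/83)·(152/83).
First factor (-87/83):
Reduce the numerator: -87 ≡ 79 (mod 83), so (-87/83) = (79/83).
Both 79 ≡ 3 and 83 ≡ 3 (mod 4), so reciprocity gives (79/83) = -(83/79). Reduce: 83 ≡ 4 (mod 79). Now have -(4/79).
Factor out 2: 4 = 2^2. Since 79 ≡ 7 (mod 8), (2/79) = +1, and (2/79)^2 = +1. Now have -(1/79).
(1/79) = 1. Collecting the sign factors: -1.
Second factor (152/83):
Reduce the numerator: 152 ≡ 69 (mod 83), so (152/83) = (69/83).
69 ≡ 1 (mod 4), so quadratic reciprocity gives (69/83) = (83/69). Reduce: 83 ≡ 14 (mod 69). Now have (14/69).
Factor out 2: 14 = 2·7. Since 69 ≡ 5 (mod 8), (2/69) = -1. Now have -(7/69).
69 ≡ 1 (mod 4), so quadratic reciprocity gives (7/69) = (69/7). Reduce: 69 ≡ 6 (mod 7). Now have -(6/7).
Factor out 2: 6 = 2·3. Since 7 ≡ 7 (mod 8), (2/7) = +1. Now have -(3/7).
Both 3 ≡ 3 and 7 ≡ 3 (mod 4), so reciprocity gives (3/7) = -(7/3). Reduce: 7 ≡ 1 (mod 3). Now have (1/3).
(1/3) = 1. Collecting the sign factors: 1.
Product: (-1)·(1) = -1.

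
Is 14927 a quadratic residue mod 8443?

no

Reduce the numerator: 14927 ≡ 6484 (mod 8443), so (14927/8443) = (6484/8443).
Factor out 2: 6484 = 2^2·1621. Since 8443 ≡ 3 (mod 8), (2/8443) = -1, and (2/8443)^2 = +1. Now have (1621/8443).
1621 ≡ 1 (mod 4), so quadratic reciprocity gives (1621/8443) = (8443/1621). Reduce: 8443 ≡ 338 (mod 1621). Now have (338/1621).
Factor out 2: 338 = 2·169. Since 1621 ≡ 5 (mod 8), (2/1621) = -1. Now have -(169/1621).
169 ≡ 1 (mod 4), so quadratic reciprocity gives (169/1621) = (1621/169). Reduce: 1621 ≡ 100 (mod 169). Now have -(100/169).
Factor out 2: 100 = 2^2·25. Since 169 ≡ 1 (mod 8), (2/169) = +1, and (2/169)^2 = +1. Now have -(25/169).
25 ≡ 1 (mod 4), so quadratic reciprocity gives (25/169) = (169/25). Reduce: 169 ≡ 19 (mod 25). Now have -(19/25).
25 ≡ 1 (mod 4), so quadratic reciprocity gives (19/25) = (25/19). Reduce: 25 ≡ 6 (mod 19). Now have -(6/19).
Factor out 2: 6 = 2·3. Since 19 ≡ 3 (mod 8), (2/19) = -1. Now have (3/19).
Both 3 ≡ 3 and 19 ≡ 3 (mod 4), so reciprocity gives (3/19) = -(19/3). Reduce: 19 ≡ 1 (mod 3). Now have -(1/3).
(1/3) = 1. Collecting the sign factors: -1.
The Legendre symbol is -1, so x^2 ≡ 14927 (mod 8443) has no solution.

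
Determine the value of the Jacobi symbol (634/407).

1

Reduce the numerator: 634 ≡ 227 (mod 407), so (634/407) = (227/407).
Both 227 ≡ 3 and 407 ≡ 3 (mod 4), so reciprocity gives (227/407) = -(407/227). Reduce: 407 ≡ 180 (mod 227). Now have -(180/227).
Factor out 2: 180 = 2^2·45. Since 227 ≡ 3 (mod 8), (2/227) = -1, and (2/227)^2 = +1. Now have -(45/227).
45 ≡ 1 (mod 4), so quadratic reciprocity gives (45/227) = (227/45). Reduce: 227 ≡ 2 (mod 45). Now have -(2/45).
Factor out 2: 2 = 2. Since 45 ≡ 5 (mod 8), (2/45) = -1. Now have (1/45).
(1/45) = 1. Collecting the sign factors: 1.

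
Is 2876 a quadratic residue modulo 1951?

yes

Reduce the numerator: 2876 ≡ 925 (mod 1951), so (2876|1951) = (925|1951).
925 ≡ 1 (mod 4), so quadratic reciprocity gives (925|1951) = (1951|925). Reduce: 1951 ≡ 101 (mod 925). Now have (101|925).
101 ≡ 1 (mod 4), so quadratic reciprocity gives (101|925) = (925|101). Reduce: 925 ≡ 16 (mod 101). Now have (16|101).
Factor out 2: 16 = 2^4. Since 101 ≡ 5 (mod 8), (2|101) = -1, and (2|101)^4 = +1. Now have (1|101).
(1|101) = 1. Collecting the sign factors: 1.
The Legendre symbol is 1, so x^2 ≡ 2876 (mod 1951) has solution.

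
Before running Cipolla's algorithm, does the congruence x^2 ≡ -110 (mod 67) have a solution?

yes

Pull out -1: (-110|67) = (-1|67)·(110|67). Since 67 ≡ 3 (mod 4), (-1|67) = -1. Now have -(110|67).
Reduce the numerator: 110 ≡ 43 (mod 67), so (110|67) = (43|67).
Both 43 ≡ 3 and 67 ≡ 3 (mod 4), so reciprocity gives (43|67) = -(67|43). Reduce: 67 ≡ 24 (mod 43). Now have (24|43).
Factor out 2: 24 = 2^3·3. Since 43 ≡ 3 (mod 8), (2|43) = -1, and (2|43)^3 = -1. Now have -(3|43).
Both 3 ≡ 3 and 43 ≡ 3 (mod 4), so reciprocity gives (3|43) = -(43|3). Reduce: 43 ≡ 1 (mod 3). Now have (1|3).
(1|3) = 1. Collecting the sign factors: 1.
The Legendre symbol is 1, so x^2 ≡ -110 (mod 67) has solution.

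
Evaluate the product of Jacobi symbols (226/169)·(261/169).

1

By multiplicativity, (226·261/169) = (226/169)·(261/169).
First factor (226/169):
Reduce the numerator: 226 ≡ 57 (mod 169), so (226/169) = (57/169).
57 ≡ 1 (mod 4), so quadratic reciprocity gives (57/169) = (169/57). Reduce: 169 ≡ 55 (mod 57). Now have (55/57).
57 ≡ 1 (mod 4), so quadratic reciprocity gives (55/57) = (57/55). Reduce: 57 ≡ 2 (mod 55). Now have (2/55).
Factor out 2: 2 = 2. Since 55 ≡ 7 (mod 8), (2/55) = +1. Now have (1/55).
(1/55) = 1. Collecting the sign factors: 1.
Second factor (261/169):
Reduce the numerator: 261 ≡ 92 (mod 169), so (261/169) = (92/169).
Factor out 2: 92 = 2^2·23. Since 169 ≡ 1 (mod 8), (2/169) = +1, and (2/169)^2 = +1. Now have (23/169).
169 ≡ 1 (mod 4), so quadratic reciprocity gives (23/169) = (169/23). Reduce: 169 ≡ 8 (mod 23). Now have (8/23).
Factor out 2: 8 = 2^3. Since 23 ≡ 7 (mod 8), (2/23) = +1, and (2/23)^3 = +1. Now have (1/23).
(1/23) = 1. Collecting the sign factors: 1.
Product: (1)·(1) = 1.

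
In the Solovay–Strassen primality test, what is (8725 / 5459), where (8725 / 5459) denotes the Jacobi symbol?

1

Reduce the numerator: 8725 ≡ 3266 (mod 5459), so (8725 / 5459) = (3266 / 5459).
Factor out 2: 3266 = 2·1633. Since 5459 ≡ 3 (mod 8), (2 / 5459) = -1. Now have -(1633 / 5459).
1633 ≡ 1 (mod 4), so quadratic reciprocity gives (1633 / 5459) = (5459 / 1633). Reduce: 5459 ≡ 560 (mod 1633). Now have -(560 / 1633).
Factor out 2: 560 = 2^4·35. Since 1633 ≡ 1 (mod 8), (2 / 1633) = +1, and (2 / 1633)^4 = +1. Now have -(35 / 1633).
1633 ≡ 1 (mod 4), so quadratic reciprocity gives (35 / 1633) = (1633 / 35). Reduce: 1633 ≡ 23 (mod 35). Now have -(23 / 35).
Both 23 ≡ 3 and 35 ≡ 3 (mod 4), so reciprocity gives (23 / 35) = -(35 / 23). Reduce: 35 ≡ 12 (mod 23). Now have (12 / 23).
Factor out 2: 12 = 2^2·3. Since 23 ≡ 7 (mod 8), (2 / 23) = +1, and (2 / 23)^2 = +1. Now have (3 / 23).
Both 3 ≡ 3 and 23 ≡ 3 (mod 4), so reciprocity gives (3 / 23) = -(23 / 3). Reduce: 23 ≡ 2 (mod 3). Now have -(2 / 3).
Factor out 2: 2 = 2. Since 3 ≡ 3 (mod 8), (2 / 3) = -1. Now have (1 / 3).
(1 / 3) = 1. Collecting the sign factors: 1.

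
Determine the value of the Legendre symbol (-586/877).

1

(-586/877)
  = (291/877)    [-586 ≡ 291 mod 877]
  = (877/291)    [QR: 877 ≡ 1 mod 4, sign kept]
  = (4/291)    [877 ≡ 4 mod 291]
  = (1/291)    [291 ≡ 3 mod 8 ⇒ (2/291)^2 = +1]
  = 1    [(1/291) = 1]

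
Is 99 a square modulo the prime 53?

yes

Reduce the numerator: 99 ≡ 46 (mod 53), so (99/53) = (46/53).
Factor out 2: 46 = 2·23. Since 53 ≡ 5 (mod 8), (2/53) = -1. Now have -(23/53).
53 ≡ 1 (mod 4), so quadratic reciprocity gives (23/53) = (53/23). Reduce: 53 ≡ 7 (mod 23). Now have -(7/23).
Both 7 ≡ 3 and 23 ≡ 3 (mod 4), so reciprocity gives (7/23) = -(23/7). Reduce: 23 ≡ 2 (mod 7). Now have (2/7).
Factor out 2: 2 = 2. Since 7 ≡ 7 (mod 8), (2/7) = +1. Now have (1/7).
(1/7) = 1. Collecting the sign factors: 1.
(99/53) = 1, and 53 is prime, so 99 is a quadratic residue mod 53.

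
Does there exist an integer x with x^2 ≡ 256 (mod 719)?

(256/719)
  = (1/719)    [719 ≡ 7 mod 8 ⇒ (2/719)^8 = +1]
  = 1    [(1/719) = 1]
(256/719) = 1, and 719 is prime, so 256 is a quadratic residue mod 719.

yes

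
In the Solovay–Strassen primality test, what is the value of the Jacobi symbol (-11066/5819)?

(-11066/5819)
  = -(11066/5819)    [5819 ≡ 3 mod 4 ⇒ (-1/5819) = -1]
  = -(5247/5819)    [11066 ≡ 5247 mod 5819]
  = (5819/5247)    [QR: both ≡ 3 mod 4, sign flips]
  = (572/5247)    [5819 ≡ 572 mod 5247]
  = (143/5247)    [5247 ≡ 7 mod 8 ⇒ (2/5247)^2 = +1]
  = -(5247/143)    [QR: both ≡ 3 mod 4, sign flips]
  = -(99/143)    [5247 ≡ 99 mod 143]
  = (143/99)    [QR: both ≡ 3 mod 4, sign flips]
  = (44/99)    [143 ≡ 44 mod 99]
  = (11/99)    [99 ≡ 3 mod 8 ⇒ (2/99)^2 = +1]
  = -(99/11)    [QR: both ≡ 3 mod 4, sign flips]
  = -(0/11)    [99 ≡ 0 mod 11]
  = 0    [numerator 0, gcd > 1]

0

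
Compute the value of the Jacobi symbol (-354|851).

-1

Reduce the numerator: -354 ≡ 497 (mod 851), so (-354|851) = (497|851).
497 ≡ 1 (mod 4), so quadratic reciprocity gives (497|851) = (851|497). Reduce: 851 ≡ 354 (mod 497). Now have (354|497).
Factor out 2: 354 = 2·177. Since 497 ≡ 1 (mod 8), (2|497) = +1. Now have (177|497).
177 ≡ 1 (mod 4), so quadratic reciprocity gives (177|497) = (497|177). Reduce: 497 ≡ 143 (mod 177). Now have (143|177).
177 ≡ 1 (mod 4), so quadratic reciprocity gives (143|177) = (177|143). Reduce: 177 ≡ 34 (mod 143). Now have (34|143).
Factor out 2: 34 = 2·17. Since 143 ≡ 7 (mod 8), (2|143) = +1. Now have (17|143).
17 ≡ 1 (mod 4), so quadratic reciprocity gives (17|143) = (143|17). Reduce: 143 ≡ 7 (mod 17). Now have (7|17).
17 ≡ 1 (mod 4), so quadratic reciprocity gives (7|17) = (17|7). Reduce: 17 ≡ 3 (mod 7). Now have (3|7).
Both 3 ≡ 3 and 7 ≡ 3 (mod 4), so reciprocity gives (3|7) = -(7|3). Reduce: 7 ≡ 1 (mod 3). Now have -(1|3).
(1|3) = 1. Collecting the sign factors: -1.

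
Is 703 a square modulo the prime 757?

no

757 ≡ 1 (mod 4), so quadratic reciprocity gives (703/757) = (757/703). Reduce: 757 ≡ 54 (mod 703). Now have (54/703).
Factor out 2: 54 = 2·27. Since 703 ≡ 7 (mod 8), (2/703) = +1. Now have (27/703).
Both 27 ≡ 3 and 703 ≡ 3 (mod 4), so reciprocity gives (27/703) = -(703/27). Reduce: 703 ≡ 1 (mod 27). Now have -(1/27).
(1/27) = 1. Collecting the sign factors: -1.
(703/757) = -1, and 757 is prime, so 703 is not a quadratic residue mod 757.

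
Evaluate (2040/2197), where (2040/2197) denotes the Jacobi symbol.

1

(2040/2197)
  = -(255/2197)    [2197 ≡ 5 mod 8 ⇒ (2/2197)^3 = -1]
  = -(2197/255)    [QR: 2197 ≡ 1 mod 4, sign kept]
  = -(157/255)    [2197 ≡ 157 mod 255]
  = -(255/157)    [QR: 157 ≡ 1 mod 4, sign kept]
  = -(98/157)    [255 ≡ 98 mod 157]
  = (49/157)    [157 ≡ 5 mod 8 ⇒ (2/157) = -1]
  = (157/49)    [QR: 49 ≡ 1 mod 4, sign kept]
  = (10/49)    [157 ≡ 10 mod 49]
  = (5/49)    [49 ≡ 1 mod 8 ⇒ (2/49) = +1]
  = (49/5)    [QR: 5 ≡ 1 mod 4, sign kept]
  = (4/5)    [49 ≡ 4 mod 5]
  = (1/5)    [5 ≡ 5 mod 8 ⇒ (2/5)^2 = +1]
  = 1    [(1/5) = 1]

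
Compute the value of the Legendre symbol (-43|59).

(-43|59)
  = -(43|59)    [59 ≡ 3 mod 4 ⇒ (-1|59) = -1]
  = (59|43)    [QR: both ≡ 3 mod 4, sign flips]
  = (16|43)    [59 ≡ 16 mod 43]
  = (1|43)    [43 ≡ 3 mod 8 ⇒ (2|43)^4 = +1]
  = 1    [(1|43) = 1]

1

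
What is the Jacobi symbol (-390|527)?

Reduce the numerator: -390 ≡ 137 (mod 527), so (-390|527) = (137|527).
137 ≡ 1 (mod 4), so quadratic reciprocity gives (137|527) = (527|137). Reduce: 527 ≡ 116 (mod 137). Now have (116|137).
Factor out 2: 116 = 2^2·29. Since 137 ≡ 1 (mod 8), (2|137) = +1, and (2|137)^2 = +1. Now have (29|137).
29 ≡ 1 (mod 4), so quadratic reciprocity gives (29|137) = (137|29). Reduce: 137 ≡ 21 (mod 29). Now have (21|29).
21 ≡ 1 (mod 4), so quadratic reciprocity gives (21|29) = (29|21). Reduce: 29 ≡ 8 (mod 21). Now have (8|21).
Factor out 2: 8 = 2^3. Since 21 ≡ 5 (mod 8), (2|21) = -1, and (2|21)^3 = -1. Now have -(1|21).
(1|21) = 1. Collecting the sign factors: -1.

-1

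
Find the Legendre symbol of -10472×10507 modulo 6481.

By multiplicativity, (-10472·10507 / 6481) = (-10472 / 6481)·(10507 / 6481).
First factor (-10472 / 6481):
(-10472 / 6481)
  = (10472 / 6481)    [6481 ≡ 1 mod 4 ⇒ (-1 / 6481) = +1]
  = (3991 / 6481)    [10472 ≡ 3991 mod 6481]
  = (6481 / 3991)    [QR: 6481 ≡ 1 mod 4, sign kept]
  = (2490 / 3991)    [6481 ≡ 2490 mod 3991]
  = (1245 / 3991)    [3991 ≡ 7 mod 8 ⇒ (2 / 3991) = +1]
  = (3991 / 1245)    [QR: 1245 ≡ 1 mod 4, sign kept]
  = (256 / 1245)    [3991 ≡ 256 mod 1245]
  = (1 / 1245)    [1245 ≡ 5 mod 8 ⇒ (2 / 1245)^8 = +1]
  = 1    [(1 / 1245) = 1]
Second factor (10507 / 6481):
(10507 / 6481)
  = (4026 / 6481)    [10507 ≡ 4026 mod 6481]
  = (2013 / 6481)    [6481 ≡ 1 mod 8 ⇒ (2 / 6481) = +1]
  = (6481 / 2013)    [QR: 2013 ≡ 1 mod 4, sign kept]
  = (442 / 2013)    [6481 ≡ 442 mod 2013]
  = -(221 / 2013)    [2013 ≡ 5 mod 8 ⇒ (2 / 2013) = -1]
  = -(2013 / 221)    [QR: 221 ≡ 1 mod 4, sign kept]
  = -(24 / 221)    [2013 ≡ 24 mod 221]
  = (3 / 221)    [221 ≡ 5 mod 8 ⇒ (2 / 221)^3 = -1]
  = (221 / 3)    [QR: 221 ≡ 1 mod 4, sign kept]
  = (2 / 3)    [221 ≡ 2 mod 3]
  = -(1 / 3)    [3 ≡ 3 mod 8 ⇒ (2 / 3) = -1]
  = -1    [(1 / 3) = 1]
Product: (1)·(-1) = -1.

-1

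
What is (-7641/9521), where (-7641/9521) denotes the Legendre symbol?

(-7641/9521)
  = (1880/9521)    [-7641 ≡ 1880 mod 9521]
  = (235/9521)    [9521 ≡ 1 mod 8 ⇒ (2/9521)^3 = +1]
  = (9521/235)    [QR: 9521 ≡ 1 mod 4, sign kept]
  = (121/235)    [9521 ≡ 121 mod 235]
  = (235/121)    [QR: 121 ≡ 1 mod 4, sign kept]
  = (114/121)    [235 ≡ 114 mod 121]
  = (57/121)    [121 ≡ 1 mod 8 ⇒ (2/121) = +1]
  = (121/57)    [QR: 57 ≡ 1 mod 4, sign kept]
  = (7/57)    [121 ≡ 7 mod 57]
  = (57/7)    [QR: 57 ≡ 1 mod 4, sign kept]
  = (1/7)    [57 ≡ 1 mod 7]
  = 1    [(1/7) = 1]

1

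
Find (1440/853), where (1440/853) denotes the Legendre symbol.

1

Reduce the numerator: 1440 ≡ 587 (mod 853), so (1440/853) = (587/853).
853 ≡ 1 (mod 4), so quadratic reciprocity gives (587/853) = (853/587). Reduce: 853 ≡ 266 (mod 587). Now have (266/587).
Factor out 2: 266 = 2·133. Since 587 ≡ 3 (mod 8), (2/587) = -1. Now have -(133/587).
133 ≡ 1 (mod 4), so quadratic reciprocity gives (133/587) = (587/133). Reduce: 587 ≡ 55 (mod 133). Now have -(55/133).
133 ≡ 1 (mod 4), so quadratic reciprocity gives (55/133) = (133/55). Reduce: 133 ≡ 23 (mod 55). Now have -(23/55).
Both 23 ≡ 3 and 55 ≡ 3 (mod 4), so reciprocity gives (23/55) = -(55/23). Reduce: 55 ≡ 9 (mod 23). Now have (9/23).
9 ≡ 1 (mod 4), so quadratic reciprocity gives (9/23) = (23/9). Reduce: 23 ≡ 5 (mod 9). Now have (5/9).
5 ≡ 1 (mod 4), so quadratic reciprocity gives (5/9) = (9/5). Reduce: 9 ≡ 4 (mod 5). Now have (4/5).
Factor out 2: 4 = 2^2. Since 5 ≡ 5 (mod 8), (2/5) = -1, and (2/5)^2 = +1. Now have (1/5).
(1/5) = 1. Collecting the sign factors: 1.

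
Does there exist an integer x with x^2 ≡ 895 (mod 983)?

yes

Both 895 ≡ 3 and 983 ≡ 3 (mod 4), so reciprocity gives (895/983) = -(983/895). Reduce: 983 ≡ 88 (mod 895). Now have -(88/895).
Factor out 2: 88 = 2^3·11. Since 895 ≡ 7 (mod 8), (2/895) = +1, and (2/895)^3 = +1. Now have -(11/895).
Both 11 ≡ 3 and 895 ≡ 3 (mod 4), so reciprocity gives (11/895) = -(895/11). Reduce: 895 ≡ 4 (mod 11). Now have (4/11).
Factor out 2: 4 = 2^2. Since 11 ≡ 3 (mod 8), (2/11) = -1, and (2/11)^2 = +1. Now have (1/11).
(1/11) = 1. Collecting the sign factors: 1.
(895/983) = 1, and 983 is prime, so 895 is a quadratic residue mod 983.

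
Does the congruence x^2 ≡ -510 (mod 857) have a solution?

Reduce the numerator: -510 ≡ 347 (mod 857), so (-510|857) = (347|857).
857 ≡ 1 (mod 4), so quadratic reciprocity gives (347|857) = (857|347). Reduce: 857 ≡ 163 (mod 347). Now have (163|347).
Both 163 ≡ 3 and 347 ≡ 3 (mod 4), so reciprocity gives (163|347) = -(347|163). Reduce: 347 ≡ 21 (mod 163). Now have -(21|163).
21 ≡ 1 (mod 4), so quadratic reciprocity gives (21|163) = (163|21). Reduce: 163 ≡ 16 (mod 21). Now have -(16|21).
Factor out 2: 16 = 2^4. Since 21 ≡ 5 (mod 8), (2|21) = -1, and (2|21)^4 = +1. Now have -(1|21).
(1|21) = 1. Collecting the sign factors: -1.
The Legendre symbol is -1, so x^2 ≡ -510 (mod 857) has no solution.

no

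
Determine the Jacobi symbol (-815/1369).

1

Pull out -1: (-815/1369) = (-1/1369)·(815/1369). Since 1369 ≡ 1 (mod 4), (-1/1369) = +1. Now have (815/1369).
1369 ≡ 1 (mod 4), so quadratic reciprocity gives (815/1369) = (1369/815). Reduce: 1369 ≡ 554 (mod 815). Now have (554/815).
Factor out 2: 554 = 2·277. Since 815 ≡ 7 (mod 8), (2/815) = +1. Now have (277/815).
277 ≡ 1 (mod 4), so quadratic reciprocity gives (277/815) = (815/277). Reduce: 815 ≡ 261 (mod 277). Now have (261/277).
261 ≡ 1 (mod 4), so quadratic reciprocity gives (261/277) = (277/261). Reduce: 277 ≡ 16 (mod 261). Now have (16/261).
Factor out 2: 16 = 2^4. Since 261 ≡ 5 (mod 8), (2/261) = -1, and (2/261)^4 = +1. Now have (1/261).
(1/261) = 1. Collecting the sign factors: 1.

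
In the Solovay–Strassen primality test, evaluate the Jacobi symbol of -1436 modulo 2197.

-1

(-1436/2197)
  = (1436/2197)    [2197 ≡ 1 mod 4 ⇒ (-1/2197) = +1]
  = (359/2197)    [2197 ≡ 5 mod 8 ⇒ (2/2197)^2 = +1]
  = (2197/359)    [QR: 2197 ≡ 1 mod 4, sign kept]
  = (43/359)    [2197 ≡ 43 mod 359]
  = -(359/43)    [QR: both ≡ 3 mod 4, sign flips]
  = -(15/43)    [359 ≡ 15 mod 43]
  = (43/15)    [QR: both ≡ 3 mod 4, sign flips]
  = (13/15)    [43 ≡ 13 mod 15]
  = (15/13)    [QR: 13 ≡ 1 mod 4, sign kept]
  = (2/13)    [15 ≡ 2 mod 13]
  = -(1/13)    [13 ≡ 5 mod 8 ⇒ (2/13) = -1]
  = -1    [(1/13) = 1]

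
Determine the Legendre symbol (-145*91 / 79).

-1

By multiplicativity, (-145·91 / 79) = (-145 / 79)·(91 / 79).
First factor (-145 / 79):
Reduce the numerator: -145 ≡ 13 (mod 79), so (-145 / 79) = (13 / 79).
13 ≡ 1 (mod 4), so quadratic reciprocity gives (13 / 79) = (79 / 13). Reduce: 79 ≡ 1 (mod 13). Now have (1 / 13).
(1 / 13) = 1. Collecting the sign factors: 1.
Second factor (91 / 79):
Reduce the numerator: 91 ≡ 12 (mod 79), so (91 / 79) = (12 / 79).
Factor out 2: 12 = 2^2·3. Since 79 ≡ 7 (mod 8), (2 / 79) = +1, and (2 / 79)^2 = +1. Now have (3 / 79).
Both 3 ≡ 3 and 79 ≡ 3 (mod 4), so reciprocity gives (3 / 79) = -(79 / 3). Reduce: 79 ≡ 1 (mod 3). Now have -(1 / 3).
(1 / 3) = 1. Collecting the sign factors: -1.
Product: (1)·(-1) = -1.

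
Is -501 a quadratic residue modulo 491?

yes

Reduce the numerator: -501 ≡ 481 (mod 491), so (-501/491) = (481/491).
481 ≡ 1 (mod 4), so quadratic reciprocity gives (481/491) = (491/481). Reduce: 491 ≡ 10 (mod 481). Now have (10/481).
Factor out 2: 10 = 2·5. Since 481 ≡ 1 (mod 8), (2/481) = +1. Now have (5/481).
5 ≡ 1 (mod 4), so quadratic reciprocity gives (5/481) = (481/5). Reduce: 481 ≡ 1 (mod 5). Now have (1/5).
(1/5) = 1. Collecting the sign factors: 1.
(-501/491) = 1, and 491 is prime, so -501 is a quadratic residue mod 491.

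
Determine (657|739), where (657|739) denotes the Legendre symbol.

1

(657|739)
  = (739|657)    [QR: 657 ≡ 1 mod 4, sign kept]
  = (82|657)    [739 ≡ 82 mod 657]
  = (41|657)    [657 ≡ 1 mod 8 ⇒ (2|657) = +1]
  = (657|41)    [QR: 41 ≡ 1 mod 4, sign kept]
  = (1|41)    [657 ≡ 1 mod 41]
  = 1    [(1|41) = 1]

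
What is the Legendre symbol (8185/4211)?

Reduce the numerator: 8185 ≡ 3974 (mod 4211), so (8185/4211) = (3974/4211).
Factor out 2: 3974 = 2·1987. Since 4211 ≡ 3 (mod 8), (2/4211) = -1. Now have -(1987/4211).
Both 1987 ≡ 3 and 4211 ≡ 3 (mod 4), so reciprocity gives (1987/4211) = -(4211/1987). Reduce: 4211 ≡ 237 (mod 1987). Now have (237/1987).
237 ≡ 1 (mod 4), so quadratic reciprocity gives (237/1987) = (1987/237). Reduce: 1987 ≡ 91 (mod 237). Now have (91/237).
237 ≡ 1 (mod 4), so quadratic reciprocity gives (91/237) = (237/91). Reduce: 237 ≡ 55 (mod 91). Now have (55/91).
Both 55 ≡ 3 and 91 ≡ 3 (mod 4), so reciprocity gives (55/91) = -(91/55). Reduce: 91 ≡ 36 (mod 55). Now have -(36/55).
Factor out 2: 36 = 2^2·9. Since 55 ≡ 7 (mod 8), (2/55) = +1, and (2/55)^2 = +1. Now have -(9/55).
9 ≡ 1 (mod 4), so quadratic reciprocity gives (9/55) = (55/9). Reduce: 55 ≡ 1 (mod 9). Now have -(1/9).
(1/9) = 1. Collecting the sign factors: -1.

-1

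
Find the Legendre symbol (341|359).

-1

(341|359)
  = (359|341)    [QR: 341 ≡ 1 mod 4, sign kept]
  = (18|341)    [359 ≡ 18 mod 341]
  = -(9|341)    [341 ≡ 5 mod 8 ⇒ (2|341) = -1]
  = -(341|9)    [QR: 9 ≡ 1 mod 4, sign kept]
  = -(8|9)    [341 ≡ 8 mod 9]
  = -(1|9)    [9 ≡ 1 mod 8 ⇒ (2|9)^3 = +1]
  = -1    [(1|9) = 1]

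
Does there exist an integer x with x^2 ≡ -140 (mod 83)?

(-140/83)
  = -(140/83)    [83 ≡ 3 mod 4 ⇒ (-1/83) = -1]
  = -(57/83)    [140 ≡ 57 mod 83]
  = -(83/57)    [QR: 57 ≡ 1 mod 4, sign kept]
  = -(26/57)    [83 ≡ 26 mod 57]
  = -(13/57)    [57 ≡ 1 mod 8 ⇒ (2/57) = +1]
  = -(57/13)    [QR: 13 ≡ 1 mod 4, sign kept]
  = -(5/13)    [57 ≡ 5 mod 13]
  = -(13/5)    [QR: 5 ≡ 1 mod 4, sign kept]
  = -(3/5)    [13 ≡ 3 mod 5]
  = -(5/3)    [QR: 5 ≡ 1 mod 4, sign kept]
  = -(2/3)    [5 ≡ 2 mod 3]
  = (1/3)    [3 ≡ 3 mod 8 ⇒ (2/3) = -1]
  = 1    [(1/3) = 1]
The Legendre symbol is 1, so x^2 ≡ -140 (mod 83) has solution.

yes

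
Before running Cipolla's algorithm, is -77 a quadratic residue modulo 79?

(-77/79)
  = (2/79)    [-77 ≡ 2 mod 79]
  = (1/79)    [79 ≡ 7 mod 8 ⇒ (2/79) = +1]
  = 1    [(1/79) = 1]
The Legendre symbol is 1, so x^2 ≡ -77 (mod 79) has solution.

yes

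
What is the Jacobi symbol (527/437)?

Reduce the numerator: 527 ≡ 90 (mod 437), so (527/437) = (90/437).
Factor out 2: 90 = 2·45. Since 437 ≡ 5 (mod 8), (2/437) = -1. Now have -(45/437).
45 ≡ 1 (mod 4), so quadratic reciprocity gives (45/437) = (437/45). Reduce: 437 ≡ 32 (mod 45). Now have -(32/45).
Factor out 2: 32 = 2^5. Since 45 ≡ 5 (mod 8), (2/45) = -1, and (2/45)^5 = -1. Now have (1/45).
(1/45) = 1. Collecting the sign factors: 1.

1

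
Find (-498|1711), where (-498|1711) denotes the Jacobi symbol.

-1

(-498|1711)
  = -(498|1711)    [1711 ≡ 3 mod 4 ⇒ (-1|1711) = -1]
  = -(249|1711)    [1711 ≡ 7 mod 8 ⇒ (2|1711) = +1]
  = -(1711|249)    [QR: 249 ≡ 1 mod 4, sign kept]
  = -(217|249)    [1711 ≡ 217 mod 249]
  = -(249|217)    [QR: 217 ≡ 1 mod 4, sign kept]
  = -(32|217)    [249 ≡ 32 mod 217]
  = -(1|217)    [217 ≡ 1 mod 8 ⇒ (2|217)^5 = +1]
  = -1    [(1|217) = 1]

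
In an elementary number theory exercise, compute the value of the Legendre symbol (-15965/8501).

1

Reduce the numerator: -15965 ≡ 1037 (mod 8501), so (-15965/8501) = (1037/8501).
1037 ≡ 1 (mod 4), so quadratic reciprocity gives (1037/8501) = (8501/1037). Reduce: 8501 ≡ 205 (mod 1037). Now have (205/1037).
205 ≡ 1 (mod 4), so quadratic reciprocity gives (205/1037) = (1037/205). Reduce: 1037 ≡ 12 (mod 205). Now have (12/205).
Factor out 2: 12 = 2^2·3. Since 205 ≡ 5 (mod 8), (2/205) = -1, and (2/205)^2 = +1. Now have (3/205).
205 ≡ 1 (mod 4), so quadratic reciprocity gives (3/205) = (205/3). Reduce: 205 ≡ 1 (mod 3). Now have (1/3).
(1/3) = 1. Collecting the sign factors: 1.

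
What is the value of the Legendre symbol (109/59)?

Reduce the numerator: 109 ≡ 50 (mod 59), so (109/59) = (50/59).
Factor out 2: 50 = 2·25. Since 59 ≡ 3 (mod 8), (2/59) = -1. Now have -(25/59).
25 ≡ 1 (mod 4), so quadratic reciprocity gives (25/59) = (59/25). Reduce: 59 ≡ 9 (mod 25). Now have -(9/25).
9 ≡ 1 (mod 4), so quadratic reciprocity gives (9/25) = (25/9). Reduce: 25 ≡ 7 (mod 9). Now have -(7/9).
9 ≡ 1 (mod 4), so quadratic reciprocity gives (7/9) = (9/7). Reduce: 9 ≡ 2 (mod 7). Now have -(2/7).
Factor out 2: 2 = 2. Since 7 ≡ 7 (mod 8), (2/7) = +1. Now have -(1/7).
(1/7) = 1. Collecting the sign factors: -1.

-1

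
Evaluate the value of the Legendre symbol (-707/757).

(-707/757)
  = (707/757)    [757 ≡ 1 mod 4 ⇒ (-1/757) = +1]
  = (757/707)    [QR: 757 ≡ 1 mod 4, sign kept]
  = (50/707)    [757 ≡ 50 mod 707]
  = -(25/707)    [707 ≡ 3 mod 8 ⇒ (2/707) = -1]
  = -(707/25)    [QR: 25 ≡ 1 mod 4, sign kept]
  = -(7/25)    [707 ≡ 7 mod 25]
  = -(25/7)    [QR: 25 ≡ 1 mod 4, sign kept]
  = -(4/7)    [25 ≡ 4 mod 7]
  = -(1/7)    [7 ≡ 7 mod 8 ⇒ (2/7)^2 = +1]
  = -1    [(1/7) = 1]

-1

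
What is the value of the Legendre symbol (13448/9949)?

-1

(13448/9949)
  = (3499/9949)    [13448 ≡ 3499 mod 9949]
  = (9949/3499)    [QR: 9949 ≡ 1 mod 4, sign kept]
  = (2951/3499)    [9949 ≡ 2951 mod 3499]
  = -(3499/2951)    [QR: both ≡ 3 mod 4, sign flips]
  = -(548/2951)    [3499 ≡ 548 mod 2951]
  = -(137/2951)    [2951 ≡ 7 mod 8 ⇒ (2/2951)^2 = +1]
  = -(2951/137)    [QR: 137 ≡ 1 mod 4, sign kept]
  = -(74/137)    [2951 ≡ 74 mod 137]
  = -(37/137)    [137 ≡ 1 mod 8 ⇒ (2/137) = +1]
  = -(137/37)    [QR: 37 ≡ 1 mod 4, sign kept]
  = -(26/37)    [137 ≡ 26 mod 37]
  = (13/37)    [37 ≡ 5 mod 8 ⇒ (2/37) = -1]
  = (37/13)    [QR: 13 ≡ 1 mod 4, sign kept]
  = (11/13)    [37 ≡ 11 mod 13]
  = (13/11)    [QR: 13 ≡ 1 mod 4, sign kept]
  = (2/11)    [13 ≡ 2 mod 11]
  = -(1/11)    [11 ≡ 3 mod 8 ⇒ (2/11) = -1]
  = -1    [(1/11) = 1]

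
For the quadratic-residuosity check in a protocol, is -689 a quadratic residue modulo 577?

no

(-689|577)
  = (465|577)    [-689 ≡ 465 mod 577]
  = (577|465)    [QR: 465 ≡ 1 mod 4, sign kept]
  = (112|465)    [577 ≡ 112 mod 465]
  = (7|465)    [465 ≡ 1 mod 8 ⇒ (2|465)^4 = +1]
  = (465|7)    [QR: 465 ≡ 1 mod 4, sign kept]
  = (3|7)    [465 ≡ 3 mod 7]
  = -(7|3)    [QR: both ≡ 3 mod 4, sign flips]
  = -(1|3)    [7 ≡ 1 mod 3]
  = -1    [(1|3) = 1]
(-689|577) = -1, and 577 is prime, so -689 is not a quadratic residue mod 577.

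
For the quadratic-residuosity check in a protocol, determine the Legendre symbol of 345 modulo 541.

1

345 ≡ 1 (mod 4), so quadratic reciprocity gives (345|541) = (541|345). Reduce: 541 ≡ 196 (mod 345). Now have (196|345).
Factor out 2: 196 = 2^2·49. Since 345 ≡ 1 (mod 8), (2|345) = +1, and (2|345)^2 = +1. Now have (49|345).
49 ≡ 1 (mod 4), so quadratic reciprocity gives (49|345) = (345|49). Reduce: 345 ≡ 2 (mod 49). Now have (2|49).
Factor out 2: 2 = 2. Since 49 ≡ 1 (mod 8), (2|49) = +1. Now have (1|49).
(1|49) = 1. Collecting the sign factors: 1.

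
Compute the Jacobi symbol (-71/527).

1

(-71/527)
  = (456/527)    [-71 ≡ 456 mod 527]
  = (57/527)    [527 ≡ 7 mod 8 ⇒ (2/527)^3 = +1]
  = (527/57)    [QR: 57 ≡ 1 mod 4, sign kept]
  = (14/57)    [527 ≡ 14 mod 57]
  = (7/57)    [57 ≡ 1 mod 8 ⇒ (2/57) = +1]
  = (57/7)    [QR: 57 ≡ 1 mod 4, sign kept]
  = (1/7)    [57 ≡ 1 mod 7]
  = 1    [(1/7) = 1]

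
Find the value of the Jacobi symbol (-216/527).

(-216/527)
  = (311/527)    [-216 ≡ 311 mod 527]
  = -(527/311)    [QR: both ≡ 3 mod 4, sign flips]
  = -(216/311)    [527 ≡ 216 mod 311]
  = -(27/311)    [311 ≡ 7 mod 8 ⇒ (2/311)^3 = +1]
  = (311/27)    [QR: both ≡ 3 mod 4, sign flips]
  = (14/27)    [311 ≡ 14 mod 27]
  = -(7/27)    [27 ≡ 3 mod 8 ⇒ (2/27) = -1]
  = (27/7)    [QR: both ≡ 3 mod 4, sign flips]
  = (6/7)    [27 ≡ 6 mod 7]
  = (3/7)    [7 ≡ 7 mod 8 ⇒ (2/7) = +1]
  = -(7/3)    [QR: both ≡ 3 mod 4, sign flips]
  = -(1/3)    [7 ≡ 1 mod 3]
  = -1    [(1/3) = 1]

-1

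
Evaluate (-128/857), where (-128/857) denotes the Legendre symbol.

Reduce the numerator: -128 ≡ 729 (mod 857), so (-128/857) = (729/857).
729 ≡ 1 (mod 4), so quadratic reciprocity gives (729/857) = (857/729). Reduce: 857 ≡ 128 (mod 729). Now have (128/729).
Factor out 2: 128 = 2^7. Since 729 ≡ 1 (mod 8), (2/729) = +1, and (2/729)^7 = +1. Now have (1/729).
(1/729) = 1. Collecting the sign factors: 1.

1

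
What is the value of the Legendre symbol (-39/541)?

-1

(-39/541)
  = (39/541)    [541 ≡ 1 mod 4 ⇒ (-1/541) = +1]
  = (541/39)    [QR: 541 ≡ 1 mod 4, sign kept]
  = (34/39)    [541 ≡ 34 mod 39]
  = (17/39)    [39 ≡ 7 mod 8 ⇒ (2/39) = +1]
  = (39/17)    [QR: 17 ≡ 1 mod 4, sign kept]
  = (5/17)    [39 ≡ 5 mod 17]
  = (17/5)    [QR: 5 ≡ 1 mod 4, sign kept]
  = (2/5)    [17 ≡ 2 mod 5]
  = -(1/5)    [5 ≡ 5 mod 8 ⇒ (2/5) = -1]
  = -1    [(1/5) = 1]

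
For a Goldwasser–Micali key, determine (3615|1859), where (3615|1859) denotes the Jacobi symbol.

-1

(3615|1859)
  = (1756|1859)    [3615 ≡ 1756 mod 1859]
  = (439|1859)    [1859 ≡ 3 mod 8 ⇒ (2|1859)^2 = +1]
  = -(1859|439)    [QR: both ≡ 3 mod 4, sign flips]
  = -(103|439)    [1859 ≡ 103 mod 439]
  = (439|103)    [QR: both ≡ 3 mod 4, sign flips]
  = (27|103)    [439 ≡ 27 mod 103]
  = -(103|27)    [QR: both ≡ 3 mod 4, sign flips]
  = -(22|27)    [103 ≡ 22 mod 27]
  = (11|27)    [27 ≡ 3 mod 8 ⇒ (2|27) = -1]
  = -(27|11)    [QR: both ≡ 3 mod 4, sign flips]
  = -(5|11)    [27 ≡ 5 mod 11]
  = -(11|5)    [QR: 5 ≡ 1 mod 4, sign kept]
  = -(1|5)    [11 ≡ 1 mod 5]
  = -1    [(1|5) = 1]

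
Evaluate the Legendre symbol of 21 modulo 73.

-1

(21/73)
  = (73/21)    [QR: 21 ≡ 1 mod 4, sign kept]
  = (10/21)    [73 ≡ 10 mod 21]
  = -(5/21)    [21 ≡ 5 mod 8 ⇒ (2/21) = -1]
  = -(21/5)    [QR: 5 ≡ 1 mod 4, sign kept]
  = -(1/5)    [21 ≡ 1 mod 5]
  = -1    [(1/5) = 1]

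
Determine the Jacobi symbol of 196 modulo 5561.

1

Factor out 2: 196 = 2^2·49. Since 5561 ≡ 1 (mod 8), (2 / 5561) = +1, and (2 / 5561)^2 = +1. Now have (49 / 5561).
49 ≡ 1 (mod 4), so quadratic reciprocity gives (49 / 5561) = (5561 / 49). Reduce: 5561 ≡ 24 (mod 49). Now have (24 / 49).
Factor out 2: 24 = 2^3·3. Since 49 ≡ 1 (mod 8), (2 / 49) = +1, and (2 / 49)^3 = +1. Now have (3 / 49).
49 ≡ 1 (mod 4), so quadratic reciprocity gives (3 / 49) = (49 / 3). Reduce: 49 ≡ 1 (mod 3). Now have (1 / 3).
(1 / 3) = 1. Collecting the sign factors: 1.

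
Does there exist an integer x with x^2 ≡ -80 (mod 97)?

(-80/97)
  = (17/97)    [-80 ≡ 17 mod 97]
  = (97/17)    [QR: 17 ≡ 1 mod 4, sign kept]
  = (12/17)    [97 ≡ 12 mod 17]
  = (3/17)    [17 ≡ 1 mod 8 ⇒ (2/17)^2 = +1]
  = (17/3)    [QR: 17 ≡ 1 mod 4, sign kept]
  = (2/3)    [17 ≡ 2 mod 3]
  = -(1/3)    [3 ≡ 3 mod 8 ⇒ (2/3) = -1]
  = -1    [(1/3) = 1]
The Legendre symbol is -1, so x^2 ≡ -80 (mod 97) has no solution.

no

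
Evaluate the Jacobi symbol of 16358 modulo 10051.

-1

Reduce the numerator: 16358 ≡ 6307 (mod 10051), so (16358/10051) = (6307/10051).
Both 6307 ≡ 3 and 10051 ≡ 3 (mod 4), so reciprocity gives (6307/10051) = -(10051/6307). Reduce: 10051 ≡ 3744 (mod 6307). Now have -(3744/6307).
Factor out 2: 3744 = 2^5·117. Since 6307 ≡ 3 (mod 8), (2/6307) = -1, and (2/6307)^5 = -1. Now have (117/6307).
117 ≡ 1 (mod 4), so quadratic reciprocity gives (117/6307) = (6307/117). Reduce: 6307 ≡ 106 (mod 117). Now have (106/117).
Factor out 2: 106 = 2·53. Since 117 ≡ 5 (mod 8), (2/117) = -1. Now have -(53/117).
53 ≡ 1 (mod 4), so quadratic reciprocity gives (53/117) = (117/53). Reduce: 117 ≡ 11 (mod 53). Now have -(11/53).
53 ≡ 1 (mod 4), so quadratic reciprocity gives (11/53) = (53/11). Reduce: 53 ≡ 9 (mod 11). Now have -(9/11).
9 ≡ 1 (mod 4), so quadratic reciprocity gives (9/11) = (11/9). Reduce: 11 ≡ 2 (mod 9). Now have -(2/9).
Factor out 2: 2 = 2. Since 9 ≡ 1 (mod 8), (2/9) = +1. Now have -(1/9).
(1/9) = 1. Collecting the sign factors: -1.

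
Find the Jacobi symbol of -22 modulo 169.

Pull out -1: (-22|169) = (-1|169)·(22|169). Since 169 ≡ 1 (mod 4), (-1|169) = +1. Now have (22|169).
Factor out 2: 22 = 2·11. Since 169 ≡ 1 (mod 8), (2|169) = +1. Now have (11|169).
169 ≡ 1 (mod 4), so quadratic reciprocity gives (11|169) = (169|11). Reduce: 169 ≡ 4 (mod 11). Now have (4|11).
Factor out 2: 4 = 2^2. Since 11 ≡ 3 (mod 8), (2|11) = -1, and (2|11)^2 = +1. Now have (1|11).
(1|11) = 1. Collecting the sign factors: 1.

1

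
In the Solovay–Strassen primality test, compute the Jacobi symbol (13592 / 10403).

-1

Reduce the numerator: 13592 ≡ 3189 (mod 10403), so (13592 / 10403) = (3189 / 10403).
3189 ≡ 1 (mod 4), so quadratic reciprocity gives (3189 / 10403) = (10403 / 3189). Reduce: 10403 ≡ 836 (mod 3189). Now have (836 / 3189).
Factor out 2: 836 = 2^2·209. Since 3189 ≡ 5 (mod 8), (2 / 3189) = -1, and (2 / 3189)^2 = +1. Now have (209 / 3189).
209 ≡ 1 (mod 4), so quadratic reciprocity gives (209 / 3189) = (3189 / 209). Reduce: 3189 ≡ 54 (mod 209). Now have (54 / 209).
Factor out 2: 54 = 2·27. Since 209 ≡ 1 (mod 8), (2 / 209) = +1. Now have (27 / 209).
209 ≡ 1 (mod 4), so quadratic reciprocity gives (27 / 209) = (209 / 27). Reduce: 209 ≡ 20 (mod 27). Now have (20 / 27).
Factor out 2: 20 = 2^2·5. Since 27 ≡ 3 (mod 8), (2 / 27) = -1, and (2 / 27)^2 = +1. Now have (5 / 27).
5 ≡ 1 (mod 4), so quadratic reciprocity gives (5 / 27) = (27 / 5). Reduce: 27 ≡ 2 (mod 5). Now have (2 / 5).
Factor out 2: 2 = 2. Since 5 ≡ 5 (mod 8), (2 / 5) = -1. Now have -(1 / 5).
(1 / 5) = 1. Collecting the sign factors: -1.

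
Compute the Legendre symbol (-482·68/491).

By multiplicativity, (-482·68/491) = (-482/491)·(68/491).
First factor (-482/491):
Reduce the numerator: -482 ≡ 9 (mod 491), so (-482/491) = (9/491).
9 ≡ 1 (mod 4), so quadratic reciprocity gives (9/491) = (491/9). Reduce: 491 ≡ 5 (mod 9). Now have (5/9).
5 ≡ 1 (mod 4), so quadratic reciprocity gives (5/9) = (9/5). Reduce: 9 ≡ 4 (mod 5). Now have (4/5).
Factor out 2: 4 = 2^2. Since 5 ≡ 5 (mod 8), (2/5) = -1, and (2/5)^2 = +1. Now have (1/5).
(1/5) = 1. Collecting the sign factors: 1.
Second factor (68/491):
Factor out 2: 68 = 2^2·17. Since 491 ≡ 3 (mod 8), (2/491) = -1, and (2/491)^2 = +1. Now have (17/491).
17 ≡ 1 (mod 4), so quadratic reciprocity gives (17/491) = (491/17). Reduce: 491 ≡ 15 (mod 17). Now have (15/17).
17 ≡ 1 (mod 4), so quadratic reciprocity gives (15/17) = (17/15). Reduce: 17 ≡ 2 (mod 15). Now have (2/15).
Factor out 2: 2 = 2. Since 15 ≡ 7 (mod 8), (2/15) = +1. Now have (1/15).
(1/15) = 1. Collecting the sign factors: 1.
Product: (1)·(1) = 1.

1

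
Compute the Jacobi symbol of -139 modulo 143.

1

(-139/143)
  = (4/143)    [-139 ≡ 4 mod 143]
  = (1/143)    [143 ≡ 7 mod 8 ⇒ (2/143)^2 = +1]
  = 1    [(1/143) = 1]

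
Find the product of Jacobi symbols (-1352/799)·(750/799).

By multiplicativity, (-1352·750/799) = (-1352/799)·(750/799).
First factor (-1352/799):
(-1352/799)
  = -(1352/799)    [799 ≡ 3 mod 4 ⇒ (-1/799) = -1]
  = -(553/799)    [1352 ≡ 553 mod 799]
  = -(799/553)    [QR: 553 ≡ 1 mod 4, sign kept]
  = -(246/553)    [799 ≡ 246 mod 553]
  = -(123/553)    [553 ≡ 1 mod 8 ⇒ (2/553) = +1]
  = -(553/123)    [QR: 553 ≡ 1 mod 4, sign kept]
  = -(61/123)    [553 ≡ 61 mod 123]
  = -(123/61)    [QR: 61 ≡ 1 mod 4, sign kept]
  = -(1/61)    [123 ≡ 1 mod 61]
  = -1    [(1/61) = 1]
Second factor (750/799):
(750/799)
  = (375/799)    [799 ≡ 7 mod 8 ⇒ (2/799) = +1]
  = -(799/375)    [QR: both ≡ 3 mod 4, sign flips]
  = -(49/375)    [799 ≡ 49 mod 375]
  = -(375/49)    [QR: 49 ≡ 1 mod 4, sign kept]
  = -(32/49)    [375 ≡ 32 mod 49]
  = -(1/49)    [49 ≡ 1 mod 8 ⇒ (2/49)^5 = +1]
  = -1    [(1/49) = 1]
Product: (-1)·(-1) = 1.

1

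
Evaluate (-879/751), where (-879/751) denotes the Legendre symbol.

-1

Pull out -1: (-879/751) = (-1/751)·(879/751). Since 751 ≡ 3 (mod 4), (-1/751) = -1. Now have -(879/751).
Reduce the numerator: 879 ≡ 128 (mod 751), so (879/751) = (128/751).
Factor out 2: 128 = 2^7. Since 751 ≡ 7 (mod 8), (2/751) = +1, and (2/751)^7 = +1. Now have -(1/751).
(1/751) = 1. Collecting the sign factors: -1.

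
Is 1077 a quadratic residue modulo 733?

yes

(1077|733)
  = (344|733)    [1077 ≡ 344 mod 733]
  = -(43|733)    [733 ≡ 5 mod 8 ⇒ (2|733)^3 = -1]
  = -(733|43)    [QR: 733 ≡ 1 mod 4, sign kept]
  = -(2|43)    [733 ≡ 2 mod 43]
  = (1|43)    [43 ≡ 3 mod 8 ⇒ (2|43) = -1]
  = 1    [(1|43) = 1]
(1077|733) = 1, and 733 is prime, so 1077 is a quadratic residue mod 733.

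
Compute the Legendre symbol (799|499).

-1

(799|499)
  = (300|499)    [799 ≡ 300 mod 499]
  = (75|499)    [499 ≡ 3 mod 8 ⇒ (2|499)^2 = +1]
  = -(499|75)    [QR: both ≡ 3 mod 4, sign flips]
  = -(49|75)    [499 ≡ 49 mod 75]
  = -(75|49)    [QR: 49 ≡ 1 mod 4, sign kept]
  = -(26|49)    [75 ≡ 26 mod 49]
  = -(13|49)    [49 ≡ 1 mod 8 ⇒ (2|49) = +1]
  = -(49|13)    [QR: 13 ≡ 1 mod 4, sign kept]
  = -(10|13)    [49 ≡ 10 mod 13]
  = (5|13)    [13 ≡ 5 mod 8 ⇒ (2|13) = -1]
  = (13|5)    [QR: 5 ≡ 1 mod 4, sign kept]
  = (3|5)    [13 ≡ 3 mod 5]
  = (5|3)    [QR: 5 ≡ 1 mod 4, sign kept]
  = (2|3)    [5 ≡ 2 mod 3]
  = -(1|3)    [3 ≡ 3 mod 8 ⇒ (2|3) = -1]
  = -1    [(1|3) = 1]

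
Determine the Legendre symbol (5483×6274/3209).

-1

By multiplicativity, (5483·6274/3209) = (5483/3209)·(6274/3209).
First factor (5483/3209):
Reduce the numerator: 5483 ≡ 2274 (mod 3209), so (5483/3209) = (2274/3209).
Factor out 2: 2274 = 2·1137. Since 3209 ≡ 1 (mod 8), (2/3209) = +1. Now have (1137/3209).
1137 ≡ 1 (mod 4), so quadratic reciprocity gives (1137/3209) = (3209/1137). Reduce: 3209 ≡ 935 (mod 1137). Now have (935/1137).
1137 ≡ 1 (mod 4), so quadratic reciprocity gives (935/1137) = (1137/935). Reduce: 1137 ≡ 202 (mod 935). Now have (202/935).
Factor out 2: 202 = 2·101. Since 935 ≡ 7 (mod 8), (2/935) = +1. Now have (101/935).
101 ≡ 1 (mod 4), so quadratic reciprocity gives (101/935) = (935/101). Reduce: 935 ≡ 26 (mod 101). Now have (26/101).
Factor out 2: 26 = 2·13. Since 101 ≡ 5 (mod 8), (2/101) = -1. Now have -(13/101).
13 ≡ 1 (mod 4), so quadratic reciprocity gives (13/101) = (101/13). Reduce: 101 ≡ 10 (mod 13). Now have -(10/13).
Factor out 2: 10 = 2·5. Since 13 ≡ 5 (mod 8), (2/13) = -1. Now have (5/13).
5 ≡ 1 (mod 4), so quadratic reciprocity gives (5/13) = (13/5). Reduce: 13 ≡ 3 (mod 5). Now have (3/5).
5 ≡ 1 (mod 4), so quadratic reciprocity gives (3/5) = (5/3). Reduce: 5 ≡ 2 (mod 3). Now have (2/3).
Factor out 2: 2 = 2. Since 3 ≡ 3 (mod 8), (2/3) = -1. Now have -(1/3).
(1/3) = 1. Collecting the sign factors: -1.
Second factor (6274/3209):
Reduce the numerator: 6274 ≡ 3065 (mod 3209), so (6274/3209) = (3065/3209).
3065 ≡ 1 (mod 4), so quadratic reciprocity gives (3065/3209) = (3209/3065). Reduce: 3209 ≡ 144 (mod 3065). Now have (144/3065).
Factor out 2: 144 = 2^4·9. Since 3065 ≡ 1 (mod 8), (2/3065) = +1, and (2/3065)^4 = +1. Now have (9/3065).
9 ≡ 1 (mod 4), so quadratic reciprocity gives (9/3065) = (3065/9). Reduce: 3065 ≡ 5 (mod 9). Now have (5/9).
5 ≡ 1 (mod 4), so quadratic reciprocity gives (5/9) = (9/5). Reduce: 9 ≡ 4 (mod 5). Now have (4/5).
Factor out 2: 4 = 2^2. Since 5 ≡ 5 (mod 8), (2/5) = -1, and (2/5)^2 = +1. Now have (1/5).
(1/5) = 1. Collecting the sign factors: 1.
Product: (-1)·(1) = -1.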